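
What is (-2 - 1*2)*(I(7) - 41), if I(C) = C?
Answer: 136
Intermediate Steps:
(-2 - 1*2)*(I(7) - 41) = (-2 - 1*2)*(7 - 41) = (-2 - 2)*(-34) = -4*(-34) = 136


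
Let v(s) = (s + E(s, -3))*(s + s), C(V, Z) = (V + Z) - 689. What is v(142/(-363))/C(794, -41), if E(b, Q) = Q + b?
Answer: 97483/2108304 ≈ 0.046238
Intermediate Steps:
C(V, Z) = -689 + V + Z
v(s) = 2*s*(-3 + 2*s) (v(s) = (s + (-3 + s))*(s + s) = (-3 + 2*s)*(2*s) = 2*s*(-3 + 2*s))
v(142/(-363))/C(794, -41) = (2*(142/(-363))*(-3 + 2*(142/(-363))))/(-689 + 794 - 41) = (2*(142*(-1/363))*(-3 + 2*(142*(-1/363))))/64 = (2*(-142/363)*(-3 + 2*(-142/363)))*(1/64) = (2*(-142/363)*(-3 - 284/363))*(1/64) = (2*(-142/363)*(-1373/363))*(1/64) = (389932/131769)*(1/64) = 97483/2108304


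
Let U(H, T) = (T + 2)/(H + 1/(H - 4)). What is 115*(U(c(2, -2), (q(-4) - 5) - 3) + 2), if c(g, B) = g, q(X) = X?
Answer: -1610/3 ≈ -536.67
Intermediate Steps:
U(H, T) = (2 + T)/(H + 1/(-4 + H))
115*(U(c(2, -2), (q(-4) - 5) - 3) + 2) = 115*((-8 - 4*((-4 - 5) - 3) + 2*2 + 2*((-4 - 5) - 3))/(1 + 2² - 4*2) + 2) = 115*((-8 - 4*(-9 - 3) + 4 + 2*(-9 - 3))/(1 + 4 - 8) + 2) = 115*((-8 - 4*(-12) + 4 + 2*(-12))/(-3) + 2) = 115*(-(-8 + 48 + 4 - 24)/3 + 2) = 115*(-⅓*20 + 2) = 115*(-20/3 + 2) = 115*(-14/3) = -1610/3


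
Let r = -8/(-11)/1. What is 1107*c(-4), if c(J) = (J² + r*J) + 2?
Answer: 183762/11 ≈ 16706.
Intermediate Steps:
r = 8/11 (r = -8*(-1/11)*1 = (8/11)*1 = 8/11 ≈ 0.72727)
c(J) = 2 + J² + 8*J/11 (c(J) = (J² + 8*J/11) + 2 = 2 + J² + 8*J/11)
1107*c(-4) = 1107*(2 + (-4)² + (8/11)*(-4)) = 1107*(2 + 16 - 32/11) = 1107*(166/11) = 183762/11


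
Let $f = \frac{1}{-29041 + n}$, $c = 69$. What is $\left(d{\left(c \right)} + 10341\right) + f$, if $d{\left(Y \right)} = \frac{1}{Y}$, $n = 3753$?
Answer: $\frac{18043746571}{1744872} \approx 10341.0$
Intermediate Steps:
$f = - \frac{1}{25288}$ ($f = \frac{1}{-29041 + 3753} = \frac{1}{-25288} = - \frac{1}{25288} \approx -3.9544 \cdot 10^{-5}$)
$\left(d{\left(c \right)} + 10341\right) + f = \left(\frac{1}{69} + 10341\right) - \frac{1}{25288} = \frac{713530}{69} - \frac{1}{25288} = \frac{18043746571}{1744872}$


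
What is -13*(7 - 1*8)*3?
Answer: 39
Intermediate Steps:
-13*(7 - 1*8)*3 = -13*(7 - 8)*3 = -13*(-1)*3 = 13*3 = 39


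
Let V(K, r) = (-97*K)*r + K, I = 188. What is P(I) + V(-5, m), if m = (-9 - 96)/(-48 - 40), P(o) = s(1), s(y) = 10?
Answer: 51365/88 ≈ 583.69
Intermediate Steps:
P(o) = 10
m = 105/88 (m = -105/(-88) = -105*(-1/88) = 105/88 ≈ 1.1932)
V(K, r) = K - 97*K*r (V(K, r) = -97*K*r + K = K - 97*K*r)
P(I) + V(-5, m) = 10 - 5*(1 - 97*105/88) = 10 - 5*(1 - 10185/88) = 10 - 5*(-10097/88) = 10 + 50485/88 = 51365/88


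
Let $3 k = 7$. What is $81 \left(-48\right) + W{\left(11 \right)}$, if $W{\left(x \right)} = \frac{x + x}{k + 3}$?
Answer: $- \frac{31071}{8} \approx -3883.9$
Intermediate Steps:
$k = \frac{7}{3}$ ($k = \frac{1}{3} \cdot 7 = \frac{7}{3} \approx 2.3333$)
$W{\left(x \right)} = \frac{3 x}{8}$ ($W{\left(x \right)} = \frac{x + x}{\frac{7}{3} + 3} = \frac{2 x}{\frac{16}{3}} = 2 x \frac{3}{16} = \frac{3 x}{8}$)
$81 \left(-48\right) + W{\left(11 \right)} = 81 \left(-48\right) + \frac{3}{8} \cdot 11 = -3888 + \frac{33}{8} = - \frac{31071}{8}$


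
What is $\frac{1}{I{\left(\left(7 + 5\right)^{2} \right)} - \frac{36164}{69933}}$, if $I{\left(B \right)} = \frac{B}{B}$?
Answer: $\frac{69933}{33769} \approx 2.0709$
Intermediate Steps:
$I{\left(B \right)} = 1$
$\frac{1}{I{\left(\left(7 + 5\right)^{2} \right)} - \frac{36164}{69933}} = \frac{1}{1 - \frac{36164}{69933}} = \frac{1}{\frac{33769}{69933}} = \frac{69933}{33769}$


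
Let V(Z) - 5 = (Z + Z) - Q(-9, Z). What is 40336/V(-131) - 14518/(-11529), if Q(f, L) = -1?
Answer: -67523/432 ≈ -156.30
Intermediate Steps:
V(Z) = 6 + 2*Z (V(Z) = 5 + ((Z + Z) - 1*(-1)) = 5 + (2*Z + 1) = 5 + (1 + 2*Z) = 6 + 2*Z)
40336/V(-131) - 14518/(-11529) = 40336/(6 + 2*(-131)) - 14518/(-11529) = 40336/(6 - 262) - 14518*(-1/11529) = 40336/(-256) + 34/27 = 40336*(-1/256) + 34/27 = -2521/16 + 34/27 = -67523/432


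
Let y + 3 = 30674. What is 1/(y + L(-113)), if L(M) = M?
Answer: 1/30558 ≈ 3.2725e-5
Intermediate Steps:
y = 30671 (y = -3 + 30674 = 30671)
1/(y + L(-113)) = 1/(30671 - 113) = 1/30558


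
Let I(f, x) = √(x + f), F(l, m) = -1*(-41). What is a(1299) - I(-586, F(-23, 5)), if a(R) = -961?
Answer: -961 - I*√545 ≈ -961.0 - 23.345*I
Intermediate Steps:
F(l, m) = 41
I(f, x) = √(f + x)
a(1299) - I(-586, F(-23, 5)) = -961 - √(-586 + 41) = -961 - √(-545) = -961 - I*√545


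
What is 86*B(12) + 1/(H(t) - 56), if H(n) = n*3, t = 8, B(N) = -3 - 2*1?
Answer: -13761/32 ≈ -430.03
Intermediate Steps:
B(N) = -5 (B(N) = -3 - 2 = -5)
H(n) = 3*n
86*B(12) + 1/(H(t) - 56) = 86*(-5) + 1/(3*8 - 56) = -430 + 1/(24 - 56) = -430 + 1/(-32) = -430 - 1/32 = -13761/32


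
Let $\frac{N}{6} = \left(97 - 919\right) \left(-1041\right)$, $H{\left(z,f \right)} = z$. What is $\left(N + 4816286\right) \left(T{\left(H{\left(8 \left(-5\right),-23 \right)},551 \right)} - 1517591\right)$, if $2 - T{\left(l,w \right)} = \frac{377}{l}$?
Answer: $- \frac{302013450517567}{20} \approx -1.5101 \cdot 10^{13}$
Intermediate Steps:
$T{\left(l,w \right)} = 2 - \frac{377}{l}$
$N = 5134212$ ($N = 6 \left(97 - 919\right) \left(-1041\right) = 6 \left(\left(-822\right) \left(-1041\right)\right) = 6 \cdot 855702 = 5134212$)
$\left(N + 4816286\right) \left(T{\left(H{\left(8 \left(-5\right),-23 \right)},551 \right)} - 1517591\right) = \left(5134212 + 4816286\right) \left(\left(2 - \frac{377}{8 \left(-5\right)}\right) - 1517591\right) = 9950498 \left(\left(2 - \frac{377}{-40}\right) - 1517591\right) = 9950498 \left(\left(2 - - \frac{377}{40}\right) - 1517591\right) = 9950498 \left(\left(2 + \frac{377}{40}\right) - 1517591\right) = 9950498 \left(\frac{457}{40} - 1517591\right) = 9950498 \left(- \frac{60703183}{40}\right) = - \frac{302013450517567}{20}$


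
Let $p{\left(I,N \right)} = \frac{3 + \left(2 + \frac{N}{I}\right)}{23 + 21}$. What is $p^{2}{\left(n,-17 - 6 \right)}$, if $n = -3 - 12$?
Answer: $\frac{2401}{108900} \approx 0.022048$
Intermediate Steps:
$n = -15$
$p{\left(I,N \right)} = \frac{5}{44} + \frac{N}{44 I}$ ($p{\left(I,N \right)} = \frac{5 + \frac{N}{I}}{44} = \left(5 + \frac{N}{I}\right) \frac{1}{44} = \frac{5}{44} + \frac{N}{44 I}$)
$p^{2}{\left(n,-17 - 6 \right)} = \left(\frac{\left(-17 - 6\right) + 5 \left(-15\right)}{44 \left(-15\right)}\right)^{2} = \left(\frac{1}{44} \left(- \frac{1}{15}\right) \left(-23 - 75\right)\right)^{2} = \left(\frac{1}{44} \left(- \frac{1}{15}\right) \left(-98\right)\right)^{2} = \left(\frac{49}{330}\right)^{2} = \frac{2401}{108900}$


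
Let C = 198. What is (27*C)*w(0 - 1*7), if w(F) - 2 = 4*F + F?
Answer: -176418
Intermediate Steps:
w(F) = 2 + 5*F (w(F) = 2 + (4*F + F) = 2 + 5*F)
(27*C)*w(0 - 1*7) = (27*198)*(2 + 5*(0 - 1*7)) = 5346*(2 + 5*(0 - 7)) = 5346*(2 + 5*(-7)) = 5346*(2 - 35) = 5346*(-33) = -176418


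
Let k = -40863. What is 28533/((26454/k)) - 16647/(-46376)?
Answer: -290706331131/6595864 ≈ -44074.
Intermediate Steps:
28533/((26454/k)) - 16647/(-46376) = 28533/((26454/(-40863))) - 16647/(-46376) = 28533/((26454*(-1/40863))) - 16647*(-1/46376) = 28533/(-8818/13621) + 537/1496 = 28533*(-13621/8818) + 537/1496 = -388647993/8818 + 537/1496 = -290706331131/6595864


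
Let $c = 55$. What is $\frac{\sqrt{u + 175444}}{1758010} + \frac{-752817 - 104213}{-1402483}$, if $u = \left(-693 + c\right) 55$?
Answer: $\frac{857030}{1402483} + \frac{\sqrt{140354}}{1758010} \approx 0.61129$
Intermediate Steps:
$u = -35090$ ($u = \left(-693 + 55\right) 55 = \left(-638\right) 55 = -35090$)
$\frac{\sqrt{u + 175444}}{1758010} + \frac{-752817 - 104213}{-1402483} = \frac{\sqrt{-35090 + 175444}}{1758010} + \frac{-752817 - 104213}{-1402483} = \sqrt{140354} \cdot \frac{1}{1758010} + \left(-752817 - 104213\right) \left(- \frac{1}{1402483}\right) = \frac{\sqrt{140354}}{1758010} - - \frac{857030}{1402483} = \frac{\sqrt{140354}}{1758010} + \frac{857030}{1402483} = \frac{857030}{1402483} + \frac{\sqrt{140354}}{1758010}$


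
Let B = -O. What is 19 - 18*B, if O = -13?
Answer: -215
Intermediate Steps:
B = 13 (B = -1*(-13) = 13)
19 - 18*B = 19 - 18*13 = 19 - 234 = -215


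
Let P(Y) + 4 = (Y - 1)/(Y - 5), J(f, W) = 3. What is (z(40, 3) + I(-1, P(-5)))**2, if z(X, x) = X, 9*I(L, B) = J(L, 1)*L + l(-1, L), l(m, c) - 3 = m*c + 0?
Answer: 130321/81 ≈ 1608.9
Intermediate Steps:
l(m, c) = 3 + c*m (l(m, c) = 3 + (m*c + 0) = 3 + (c*m + 0) = 3 + c*m)
P(Y) = -4 + (-1 + Y)/(-5 + Y) (P(Y) = -4 + (Y - 1)/(Y - 5) = -4 + (-1 + Y)/(-5 + Y))
I(L, B) = 1/3 + 2*L/9 (I(L, B) = (3*L + (3 + L*(-1)))/9 = (3*L + (3 - L))/9 = (3 + 2*L)/9 = 1/3 + 2*L/9)
(z(40, 3) + I(-1, P(-5)))**2 = (40 + (1/3 + (2/9)*(-1)))**2 = (40 + (1/3 - 2/9))**2 = (40 + 1/9)**2 = (361/9)**2 = 130321/81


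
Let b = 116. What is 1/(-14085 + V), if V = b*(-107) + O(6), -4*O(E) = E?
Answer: -2/52997 ≈ -3.7738e-5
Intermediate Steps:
O(E) = -E/4
V = -24827/2 (V = 116*(-107) - ¼*6 = -12412 - 3/2 = -24827/2 ≈ -12414.)
1/(-14085 + V) = 1/(-14085 - 24827/2) = 1/(-52997/2) = -2/52997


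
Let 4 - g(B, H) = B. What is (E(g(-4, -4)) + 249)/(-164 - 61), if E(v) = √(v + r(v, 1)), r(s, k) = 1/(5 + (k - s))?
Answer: -83/75 - √30/450 ≈ -1.1188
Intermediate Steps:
g(B, H) = 4 - B
r(s, k) = 1/(5 + k - s)
E(v) = √(v + 1/(6 - v)) (E(v) = √(v + 1/(5 + 1 - v)) = √(v + 1/(6 - v)))
(E(g(-4, -4)) + 249)/(-164 - 61) = (√((1 + (4 - 1*(-4))*(6 - (4 - 1*(-4))))/(6 - (4 - 1*(-4)))) + 249)/(-164 - 61) = (√((1 + (4 + 4)*(6 - (4 + 4)))/(6 - (4 + 4))) + 249)/(-225) = (√((1 + 8*(6 - 1*8))/(6 - 1*8)) + 249)*(-1/225) = (√((1 + 8*(6 - 8))/(6 - 8)) + 249)*(-1/225) = (√((1 + 8*(-2))/(-2)) + 249)*(-1/225) = (√(-(1 - 16)/2) + 249)*(-1/225) = (√(-½*(-15)) + 249)*(-1/225) = (√(15/2) + 249)*(-1/225) = (√30/2 + 249)*(-1/225) = (249 + √30/2)*(-1/225) = -83/75 - √30/450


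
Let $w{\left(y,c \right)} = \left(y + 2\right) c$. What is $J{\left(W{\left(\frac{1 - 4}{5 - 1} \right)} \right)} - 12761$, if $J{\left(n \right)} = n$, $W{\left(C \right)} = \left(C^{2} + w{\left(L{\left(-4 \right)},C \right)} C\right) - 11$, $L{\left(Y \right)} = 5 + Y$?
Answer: $- \frac{51079}{4} \approx -12770.0$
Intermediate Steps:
$w{\left(y,c \right)} = c \left(2 + y\right)$ ($w{\left(y,c \right)} = \left(2 + y\right) c = c \left(2 + y\right)$)
$W{\left(C \right)} = -11 + 4 C^{2}$ ($W{\left(C \right)} = \left(C^{2} + C \left(2 + \left(5 - 4\right)\right) C\right) - 11 = \left(C^{2} + C \left(2 + 1\right) C\right) - 11 = \left(C^{2} + C 3 C\right) - 11 = \left(C^{2} + 3 C C\right) - 11 = \left(C^{2} + 3 C^{2}\right) - 11 = 4 C^{2} - 11 = -11 + 4 C^{2}$)
$J{\left(W{\left(\frac{1 - 4}{5 - 1} \right)} \right)} - 12761 = \left(-11 + 4 \left(\frac{1 - 4}{5 - 1}\right)^{2}\right) - 12761 = \left(-11 + 4 \left(- \frac{3}{4}\right)^{2}\right) - 12761 = \left(-11 + 4 \cdot \frac{9}{16}\right) - 12761 = \left(-11 + \frac{9}{4}\right) - 12761 = - \frac{35}{4} - 12761 = - \frac{51079}{4}$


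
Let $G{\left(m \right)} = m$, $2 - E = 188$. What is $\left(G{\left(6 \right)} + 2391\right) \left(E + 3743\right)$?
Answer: $8526129$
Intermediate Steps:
$E = -186$ ($E = 2 - 188 = -186$)
$\left(G{\left(6 \right)} + 2391\right) \left(E + 3743\right) = \left(6 + 2391\right) \left(-186 + 3743\right) = 2397 \cdot 3557 = 8526129$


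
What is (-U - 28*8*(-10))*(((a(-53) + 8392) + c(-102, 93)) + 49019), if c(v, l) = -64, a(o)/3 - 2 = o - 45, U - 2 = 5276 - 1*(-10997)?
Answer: -800823065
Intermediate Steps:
U = 16275 (U = 2 + (5276 - 1*(-10997)) = 2 + (5276 + 10997) = 2 + 16273 = 16275)
a(o) = -129 + 3*o (a(o) = 6 + 3*(o - 45) = 6 + 3*(-45 + o) = 6 + (-135 + 3*o) = -129 + 3*o)
(-U - 28*8*(-10))*(((a(-53) + 8392) + c(-102, 93)) + 49019) = (-1*16275 - 28*8*(-10))*((((-129 + 3*(-53)) + 8392) - 64) + 49019) = (-16275 - 224*(-10))*((((-129 - 159) + 8392) - 64) + 49019) = (-16275 + 2240)*(((-288 + 8392) - 64) + 49019) = -14035*((8104 - 64) + 49019) = -14035*(8040 + 49019) = -14035*57059 = -800823065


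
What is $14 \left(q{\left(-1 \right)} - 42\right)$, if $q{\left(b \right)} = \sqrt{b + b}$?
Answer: $-588 + 14 i \sqrt{2} \approx -588.0 + 19.799 i$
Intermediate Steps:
$q{\left(b \right)} = \sqrt{2} \sqrt{b}$ ($q{\left(b \right)} = \sqrt{2 b} = \sqrt{2} \sqrt{b}$)
$14 \left(q{\left(-1 \right)} - 42\right) = 14 \left(\sqrt{2} \sqrt{-1} - 42\right) = 14 \left(\sqrt{2} i - 42\right) = 14 \left(i \sqrt{2} - 42\right) = 14 \left(-42 + i \sqrt{2}\right) = -588 + 14 i \sqrt{2}$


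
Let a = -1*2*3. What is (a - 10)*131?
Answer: -2096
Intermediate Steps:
a = -6 (a = -2*3 = -6)
(a - 10)*131 = (-6 - 10)*131 = -16*131 = -2096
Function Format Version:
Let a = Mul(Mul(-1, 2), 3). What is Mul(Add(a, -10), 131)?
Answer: -2096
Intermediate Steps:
a = -6 (a = Mul(-2, 3) = -6)
Mul(Add(a, -10), 131) = Mul(Add(-6, -10), 131) = Mul(-16, 131) = -2096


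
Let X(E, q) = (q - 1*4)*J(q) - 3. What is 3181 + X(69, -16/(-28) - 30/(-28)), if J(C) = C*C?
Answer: 8702975/2744 ≈ 3171.6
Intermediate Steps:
J(C) = C²
X(E, q) = -3 + q²*(-4 + q) (X(E, q) = (q - 1*4)*q² - 3 = (q - 4)*q² - 3 = (-4 + q)*q² - 3 = q²*(-4 + q) - 3 = -3 + q²*(-4 + q))
3181 + X(69, -16/(-28) - 30/(-28)) = 3181 + (-3 + (-16/(-28) - 30/(-28))³ - 4*(-16/(-28) - 30/(-28))²) = 3181 + (-3 + (-16*(-1/28) - 30*(-1/28))³ - 4*(-16*(-1/28) - 30*(-1/28))²) = 3181 + (-3 + (4/7 + 15/14)³ - 4*(4/7 + 15/14)²) = 3181 + (-3 + (23/14)³ - 4*(23/14)²) = 3181 + (-3 + 12167/2744 - 4*529/196) = 3181 + (-3 + 12167/2744 - 529/49) = 3181 - 25689/2744 = 8702975/2744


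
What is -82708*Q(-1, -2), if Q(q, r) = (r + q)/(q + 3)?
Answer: 124062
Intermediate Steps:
Q(q, r) = (q + r)/(3 + q)
-82708*Q(-1, -2) = -82708*(-1 - 2)/(3 - 1) = -82708*(-3)/2 = -41354*(-3) = -82708*(-3/2) = 124062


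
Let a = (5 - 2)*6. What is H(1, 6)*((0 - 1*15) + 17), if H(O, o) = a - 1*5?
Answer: 26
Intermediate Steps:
a = 18 (a = 3*6 = 18)
H(O, o) = 13 (H(O, o) = 18 - 1*5 = 18 - 5 = 13)
H(1, 6)*((0 - 1*15) + 17) = 13*((0 - 1*15) + 17) = 13*((0 - 15) + 17) = 13*(-15 + 17) = 13*2 = 26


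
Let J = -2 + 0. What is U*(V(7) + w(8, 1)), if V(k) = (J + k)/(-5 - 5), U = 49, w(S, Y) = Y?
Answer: 49/2 ≈ 24.500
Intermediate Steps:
J = -2
V(k) = ⅕ - k/10 (V(k) = (-2 + k)/(-5 - 5) = (-2 + k)/(-10) = (-2 + k)*(-⅒) = ⅕ - k/10)
U*(V(7) + w(8, 1)) = 49*((⅕ - ⅒*7) + 1) = 49*((⅕ - 7/10) + 1) = 49*(-½ + 1) = 49*(½) = 49/2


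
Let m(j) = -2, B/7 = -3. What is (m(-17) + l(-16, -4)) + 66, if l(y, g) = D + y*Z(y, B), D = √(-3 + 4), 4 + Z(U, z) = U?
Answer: 385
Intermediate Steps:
B = -21 (B = 7*(-3) = -21)
Z(U, z) = -4 + U
D = 1 (D = √1 = 1)
l(y, g) = 1 + y*(-4 + y)
(m(-17) + l(-16, -4)) + 66 = (-2 + (1 - 16*(-4 - 16))) + 66 = (-2 + (1 - 16*(-20))) + 66 = (-2 + (1 + 320)) + 66 = (-2 + 321) + 66 = 319 + 66 = 385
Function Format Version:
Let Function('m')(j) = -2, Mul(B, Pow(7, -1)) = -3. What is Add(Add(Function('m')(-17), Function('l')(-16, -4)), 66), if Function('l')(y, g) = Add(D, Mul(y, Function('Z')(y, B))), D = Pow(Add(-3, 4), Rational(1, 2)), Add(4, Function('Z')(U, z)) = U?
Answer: 385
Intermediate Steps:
B = -21 (B = Mul(7, -3) = -21)
Function('Z')(U, z) = Add(-4, U)
D = 1 (D = Pow(1, Rational(1, 2)) = 1)
Function('l')(y, g) = Add(1, Mul(y, Add(-4, y)))
Add(Add(Function('m')(-17), Function('l')(-16, -4)), 66) = Add(Add(-2, Add(1, Mul(-16, Add(-4, -16)))), 66) = Add(Add(-2, Add(1, Mul(-16, -20))), 66) = Add(Add(-2, Add(1, 320)), 66) = Add(Add(-2, 321), 66) = Add(319, 66) = 385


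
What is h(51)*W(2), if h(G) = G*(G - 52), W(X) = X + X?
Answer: -204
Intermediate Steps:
W(X) = 2*X
h(G) = G*(-52 + G)
h(51)*W(2) = (51*(-52 + 51))*(2*2) = (51*(-1))*4 = -51*4 = -204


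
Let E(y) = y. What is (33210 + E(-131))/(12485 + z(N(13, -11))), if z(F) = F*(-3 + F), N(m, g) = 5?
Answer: 33079/12495 ≈ 2.6474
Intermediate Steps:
(33210 + E(-131))/(12485 + z(N(13, -11))) = (33210 - 131)/(12485 + 5*(-3 + 5)) = 33079/(12485 + 5*2) = 33079/(12485 + 10) = 33079/12495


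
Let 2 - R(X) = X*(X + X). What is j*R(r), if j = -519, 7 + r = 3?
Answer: 15570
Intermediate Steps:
r = -4 (r = -7 + 3 = -4)
R(X) = 2 - 2*X**2 (R(X) = 2 - X*(X + X) = 2 - X*2*X = 2 - 2*X**2)
j*R(r) = -519*(2 - 2*(-4)**2) = -519*(2 - 2*16) = -519*(2 - 32) = -519*(-30) = 15570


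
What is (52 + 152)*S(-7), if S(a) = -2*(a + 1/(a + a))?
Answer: 20196/7 ≈ 2885.1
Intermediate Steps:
S(a) = -1/a - 2*a (S(a) = -2*(a + 1/(2*a)) = -1/a - 2*a)
(52 + 152)*S(-7) = (52 + 152)*(-1/(-7) - 2*(-7)) = 204*(-1*(-⅐) + 14) = 204*(⅐ + 14) = 204*(99/7) = 20196/7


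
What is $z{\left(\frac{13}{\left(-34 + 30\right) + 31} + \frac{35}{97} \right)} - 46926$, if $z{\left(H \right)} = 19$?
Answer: $-46907$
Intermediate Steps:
$z{\left(\frac{13}{\left(-34 + 30\right) + 31} + \frac{35}{97} \right)} - 46926 = 19 - 46926 = -46907$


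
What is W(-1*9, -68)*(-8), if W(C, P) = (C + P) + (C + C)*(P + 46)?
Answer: -2552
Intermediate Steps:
W(C, P) = C + P + 2*C*(46 + P) (W(C, P) = (C + P) + (2*C)*(46 + P) = (C + P) + 2*C*(46 + P) = C + P + 2*C*(46 + P))
W(-1*9, -68)*(-8) = (-68 + 93*(-1*9) + 2*(-1*9)*(-68))*(-8) = (-68 + 93*(-9) + 2*(-9)*(-68))*(-8) = (-68 - 837 + 1224)*(-8) = 319*(-8) = -2552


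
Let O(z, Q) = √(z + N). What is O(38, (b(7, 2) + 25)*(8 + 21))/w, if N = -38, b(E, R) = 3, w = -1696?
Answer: 0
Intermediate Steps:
O(z, Q) = √(-38 + z) (O(z, Q) = √(z - 38) = √(-38 + z))
O(38, (b(7, 2) + 25)*(8 + 21))/w = √(-38 + 38)/(-1696) = √0*(-1/1696) = 0*(-1/1696) = 0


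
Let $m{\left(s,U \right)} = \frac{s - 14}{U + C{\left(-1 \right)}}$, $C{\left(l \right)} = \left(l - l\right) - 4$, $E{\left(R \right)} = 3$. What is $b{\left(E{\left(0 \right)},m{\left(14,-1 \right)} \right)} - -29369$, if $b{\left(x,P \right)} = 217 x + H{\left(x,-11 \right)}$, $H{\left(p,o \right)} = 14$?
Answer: $30034$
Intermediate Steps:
$C{\left(l \right)} = -4$ ($C{\left(l \right)} = 0 - 4 = -4$)
$m{\left(s,U \right)} = \frac{-14 + s}{-4 + U}$ ($m{\left(s,U \right)} = \frac{s - 14}{U - 4} = \frac{-14 + s}{-4 + U}$)
$b{\left(x,P \right)} = 14 + 217 x$ ($b{\left(x,P \right)} = 217 x + 14 = 14 + 217 x$)
$b{\left(E{\left(0 \right)},m{\left(14,-1 \right)} \right)} - -29369 = \left(14 + 217 \cdot 3\right) - -29369 = \left(14 + 651\right) + 29369 = 665 + 29369 = 30034$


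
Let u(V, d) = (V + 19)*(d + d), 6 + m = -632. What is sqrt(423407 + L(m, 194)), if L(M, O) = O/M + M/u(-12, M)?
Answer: 3*sqrt(938323780702)/4466 ≈ 650.70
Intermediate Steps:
m = -638 (m = -6 - 632 = -638)
u(V, d) = 2*d*(19 + V) (u(V, d) = (19 + V)*(2*d) = 2*d*(19 + V))
L(M, O) = 1/14 + O/M (L(M, O) = O/M + M/((2*M*(19 - 12))) = O/M + M/((2*M*7)) = O/M + M/((14*M)) = O/M + M*(1/(14*M)) = O/M + 1/14 = 1/14 + O/M)
sqrt(423407 + L(m, 194)) = sqrt(423407 + (194 + (1/14)*(-638))/(-638)) = sqrt(423407 - (194 - 319/7)/638) = sqrt(423407 - 1/638*1039/7) = sqrt(423407 - 1039/4466) = sqrt(1890934623/4466) = 3*sqrt(938323780702)/4466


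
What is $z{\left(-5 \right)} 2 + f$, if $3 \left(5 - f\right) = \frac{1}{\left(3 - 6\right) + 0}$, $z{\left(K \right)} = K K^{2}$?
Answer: $- \frac{2204}{9} \approx -244.89$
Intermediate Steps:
$z{\left(K \right)} = K^{3}$
$f = \frac{46}{9}$ ($f = 5 - \frac{1}{3 \left(\left(3 - 6\right) + 0\right)} = 5 - \frac{1}{3 \left(-3 + 0\right)} = 5 - \frac{1}{3 \left(-3\right)} = 5 - - \frac{1}{9} = 5 + \frac{1}{9} = \frac{46}{9} \approx 5.1111$)
$z{\left(-5 \right)} 2 + f = \left(-5\right)^{3} \cdot 2 + \frac{46}{9} = \left(-125\right) 2 + \frac{46}{9} = -250 + \frac{46}{9} = - \frac{2204}{9}$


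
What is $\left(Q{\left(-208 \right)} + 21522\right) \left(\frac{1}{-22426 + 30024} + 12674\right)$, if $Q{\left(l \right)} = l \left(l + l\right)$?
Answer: $\frac{5202448288325}{3799} \approx 1.3694 \cdot 10^{9}$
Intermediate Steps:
$Q{\left(l \right)} = 2 l^{2}$ ($Q{\left(l \right)} = l 2 l = 2 l^{2}$)
$\left(Q{\left(-208 \right)} + 21522\right) \left(\frac{1}{-22426 + 30024} + 12674\right) = \left(2 \left(-208\right)^{2} + 21522\right) \left(\frac{1}{-22426 + 30024} + 12674\right) = \left(2 \cdot 43264 + 21522\right) \left(\frac{1}{7598} + 12674\right) = \left(86528 + 21522\right) \left(\frac{1}{7598} + 12674\right) = 108050 \cdot \frac{96297053}{7598} = \frac{5202448288325}{3799}$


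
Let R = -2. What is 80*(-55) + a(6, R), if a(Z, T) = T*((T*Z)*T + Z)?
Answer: -4460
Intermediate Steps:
a(Z, T) = T*(Z + Z*T²) (a(Z, T) = T*(Z*T² + Z) = T*(Z + Z*T²))
80*(-55) + a(6, R) = 80*(-55) - 2*6*(1 + (-2)²) = -4400 - 2*6*(1 + 4) = -4400 - 2*6*5 = -4400 - 60 = -4460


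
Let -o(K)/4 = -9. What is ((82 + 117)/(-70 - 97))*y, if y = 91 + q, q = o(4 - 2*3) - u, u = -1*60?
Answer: -37213/167 ≈ -222.83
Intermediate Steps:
u = -60
o(K) = 36 (o(K) = -4*(-9) = 36)
q = 96 (q = 36 - 1*(-60) = 36 + 60 = 96)
y = 187 (y = 91 + 96 = 187)
((82 + 117)/(-70 - 97))*y = ((82 + 117)/(-70 - 97))*187 = (199/(-167))*187 = (199*(-1/167))*187 = -199/167*187 = -37213/167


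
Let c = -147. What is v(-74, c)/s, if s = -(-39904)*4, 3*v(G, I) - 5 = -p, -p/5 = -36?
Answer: -175/478848 ≈ -0.00036546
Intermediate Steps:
p = 180 (p = -5*(-36) = 180)
v(G, I) = -175/3 (v(G, I) = 5/3 + (-1*180)/3 = 5/3 + (⅓)*(-180) = 5/3 - 60 = -175/3)
s = 159616 (s = -9976*(-16) = 159616)
v(-74, c)/s = -175/3/159616 = -175/3*1/159616 = -175/478848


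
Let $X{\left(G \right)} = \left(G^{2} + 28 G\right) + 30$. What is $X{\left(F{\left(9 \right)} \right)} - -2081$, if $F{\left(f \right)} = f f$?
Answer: $10940$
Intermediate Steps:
$F{\left(f \right)} = f^{2}$
$X{\left(G \right)} = 30 + G^{2} + 28 G$
$X{\left(F{\left(9 \right)} \right)} - -2081 = \left(30 + \left(9^{2}\right)^{2} + 28 \cdot 9^{2}\right) - -2081 = \left(30 + 81^{2} + 28 \cdot 81\right) + 2081 = \left(30 + 6561 + 2268\right) + 2081 = 8859 + 2081 = 10940$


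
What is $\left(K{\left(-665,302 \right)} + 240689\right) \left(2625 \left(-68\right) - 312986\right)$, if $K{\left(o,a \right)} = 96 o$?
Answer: $-86918807614$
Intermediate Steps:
$\left(K{\left(-665,302 \right)} + 240689\right) \left(2625 \left(-68\right) - 312986\right) = \left(96 \left(-665\right) + 240689\right) \left(2625 \left(-68\right) - 312986\right) = \left(-63840 + 240689\right) \left(-178500 - 312986\right) = 176849 \left(-491486\right) = -86918807614$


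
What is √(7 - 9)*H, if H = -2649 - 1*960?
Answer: -3609*I*√2 ≈ -5103.9*I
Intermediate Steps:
H = -3609 (H = -2649 - 960 = -3609)
√(7 - 9)*H = √(7 - 9)*(-3609) = √(-2)*(-3609) = (I*√2)*(-3609) = -3609*I*√2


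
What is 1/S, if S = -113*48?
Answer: -1/5424 ≈ -0.00018437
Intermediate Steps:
S = -5424
1/S = 1/(-5424) = -1/5424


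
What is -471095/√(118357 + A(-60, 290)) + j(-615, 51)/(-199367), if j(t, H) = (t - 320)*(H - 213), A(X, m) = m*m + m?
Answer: -151470/199367 - 471095*√202747/202747 ≈ -1047.0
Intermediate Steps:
A(X, m) = m + m² (A(X, m) = m² + m = m + m²)
j(t, H) = (-320 + t)*(-213 + H)
-471095/√(118357 + A(-60, 290)) + j(-615, 51)/(-199367) = -471095/√(118357 + 290*(1 + 290)) + (68160 - 320*51 - 213*(-615) + 51*(-615))/(-199367) = -471095/√(118357 + 290*291) + (68160 - 16320 + 130995 - 31365)*(-1/199367) = -471095/√(118357 + 84390) + 151470*(-1/199367) = -471095*√202747/202747 - 151470/199367 = -151470/199367 - 471095*√202747/202747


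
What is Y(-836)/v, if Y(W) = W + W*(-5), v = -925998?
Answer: -1672/462999 ≈ -0.0036112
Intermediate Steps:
Y(W) = -4*W (Y(W) = W - 5*W = -4*W)
Y(-836)/v = -4*(-836)/(-925998) = 3344*(-1/925998) = -1672/462999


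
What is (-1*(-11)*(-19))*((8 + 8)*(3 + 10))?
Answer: -43472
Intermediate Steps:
(-1*(-11)*(-19))*((8 + 8)*(3 + 10)) = (11*(-19))*(16*13) = -209*208 = -43472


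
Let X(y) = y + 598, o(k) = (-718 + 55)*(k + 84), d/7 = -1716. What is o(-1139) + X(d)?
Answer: 688051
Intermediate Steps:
d = -12012 (d = 7*(-1716) = -12012)
o(k) = -55692 - 663*k (o(k) = -663*(84 + k) = -55692 - 663*k)
X(y) = 598 + y
o(-1139) + X(d) = (-55692 - 663*(-1139)) + (598 - 12012) = (-55692 + 755157) - 11414 = 699465 - 11414 = 688051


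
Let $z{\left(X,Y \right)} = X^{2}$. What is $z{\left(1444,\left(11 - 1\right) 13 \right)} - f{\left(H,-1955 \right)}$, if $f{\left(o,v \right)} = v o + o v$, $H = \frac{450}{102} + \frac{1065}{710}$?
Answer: $2108251$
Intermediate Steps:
$H = \frac{201}{34}$ ($H = 450 \cdot \frac{1}{102} + 1065 \cdot \frac{1}{710} = \frac{75}{17} + \frac{3}{2} = \frac{201}{34} \approx 5.9118$)
$f{\left(o,v \right)} = 2 o v$ ($f{\left(o,v \right)} = o v + o v = 2 o v$)
$z{\left(1444,\left(11 - 1\right) 13 \right)} - f{\left(H,-1955 \right)} = 1444^{2} - 2 \cdot \frac{201}{34} \left(-1955\right) = 2085136 - -23115 = 2085136 + 23115 = 2108251$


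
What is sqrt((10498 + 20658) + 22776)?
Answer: 2*sqrt(13483) ≈ 232.23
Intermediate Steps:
sqrt((10498 + 20658) + 22776) = sqrt(31156 + 22776) = sqrt(53932) = 2*sqrt(13483)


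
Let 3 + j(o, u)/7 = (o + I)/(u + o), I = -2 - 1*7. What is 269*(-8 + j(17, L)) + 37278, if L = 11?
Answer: 30015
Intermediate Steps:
I = -9 (I = -2 - 7 = -9)
j(o, u) = -21 + 7*(-9 + o)/(o + u) (j(o, u) = -21 + 7*((o - 9)/(u + o)) = -21 + 7*((-9 + o)/(o + u)) = -21 + 7*(-9 + o)/(o + u))
269*(-8 + j(17, L)) + 37278 = 269*(-8 + 7*(-9 - 3*11 - 2*17)/(17 + 11)) + 37278 = 269*(-8 + 7*(-9 - 33 - 34)/28) + 37278 = 269*(-8 + 7*(1/28)*(-76)) + 37278 = 269*(-8 - 19) + 37278 = 269*(-27) + 37278 = -7263 + 37278 = 30015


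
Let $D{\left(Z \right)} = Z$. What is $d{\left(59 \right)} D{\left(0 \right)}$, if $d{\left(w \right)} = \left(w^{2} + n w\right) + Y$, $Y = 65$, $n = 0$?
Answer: $0$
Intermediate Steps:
$d{\left(w \right)} = 65 + w^{2}$ ($d{\left(w \right)} = \left(w^{2} + 0 w\right) + 65 = \left(w^{2} + 0\right) + 65 = w^{2} + 65 = 65 + w^{2}$)
$d{\left(59 \right)} D{\left(0 \right)} = \left(65 + 59^{2}\right) 0 = \left(65 + 3481\right) 0 = 3546 \cdot 0 = 0$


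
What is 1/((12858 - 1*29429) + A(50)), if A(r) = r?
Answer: -1/16521 ≈ -6.0529e-5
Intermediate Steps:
1/((12858 - 1*29429) + A(50)) = 1/((12858 - 1*29429) + 50) = 1/((12858 - 29429) + 50) = 1/(-16571 + 50) = 1/(-16521) = -1/16521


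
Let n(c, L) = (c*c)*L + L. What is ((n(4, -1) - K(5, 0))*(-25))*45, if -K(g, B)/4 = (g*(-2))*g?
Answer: 244125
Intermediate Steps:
K(g, B) = 8*g**2 (K(g, B) = -4*g*(-2)*g = -4*(-2*g)*g = -(-8)*g**2 = 8*g**2)
n(c, L) = L + L*c**2 (n(c, L) = c**2*L + L = L*c**2 + L = L + L*c**2)
((n(4, -1) - K(5, 0))*(-25))*45 = ((-(1 + 4**2) - 8*5**2)*(-25))*45 = ((-(1 + 16) - 8*25)*(-25))*45 = ((-1*17 - 1*200)*(-25))*45 = ((-17 - 200)*(-25))*45 = -217*(-25)*45 = 5425*45 = 244125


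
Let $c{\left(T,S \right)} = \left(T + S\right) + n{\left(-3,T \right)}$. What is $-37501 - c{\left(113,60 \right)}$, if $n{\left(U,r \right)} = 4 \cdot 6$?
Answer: $-37698$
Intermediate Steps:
$n{\left(U,r \right)} = 24$
$c{\left(T,S \right)} = 24 + S + T$ ($c{\left(T,S \right)} = \left(T + S\right) + 24 = \left(S + T\right) + 24 = 24 + S + T$)
$-37501 - c{\left(113,60 \right)} = -37501 - \left(24 + 60 + 113\right) = -37501 - 197 = -37698$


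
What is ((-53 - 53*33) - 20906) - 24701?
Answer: -47409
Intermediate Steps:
((-53 - 53*33) - 20906) - 24701 = ((-53 - 1749) - 20906) - 24701 = (-1802 - 20906) - 24701 = -22708 - 24701 = -47409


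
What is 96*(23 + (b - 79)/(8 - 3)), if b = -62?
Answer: -2496/5 ≈ -499.20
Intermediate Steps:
96*(23 + (b - 79)/(8 - 3)) = 96*(23 + (-62 - 79)/(8 - 3)) = 96*(23 - 141/5) = 96*(-26/5) = -2496/5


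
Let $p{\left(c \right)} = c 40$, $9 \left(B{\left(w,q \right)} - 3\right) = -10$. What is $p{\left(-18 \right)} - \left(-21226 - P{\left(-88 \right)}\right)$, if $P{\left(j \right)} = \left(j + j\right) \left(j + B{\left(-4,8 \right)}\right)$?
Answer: $\frac{320954}{9} \approx 35662.0$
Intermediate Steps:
$B{\left(w,q \right)} = \frac{17}{9}$ ($B{\left(w,q \right)} = 3 + \frac{1}{9} \left(-10\right) = 3 - \frac{10}{9} = \frac{17}{9}$)
$p{\left(c \right)} = 40 c$
$P{\left(j \right)} = 2 j \left(\frac{17}{9} + j\right)$ ($P{\left(j \right)} = \left(j + j\right) \left(j + \frac{17}{9}\right) = 2 j \left(\frac{17}{9} + j\right)$)
$p{\left(-18 \right)} - \left(-21226 - P{\left(-88 \right)}\right) = 40 \left(-18\right) - \left(-21226 - \frac{2}{9} \left(-88\right) \left(17 + 9 \left(-88\right)\right)\right) = -720 - \left(-21226 - \frac{2}{9} \left(-88\right) \left(17 - 792\right)\right) = -720 - \left(-21226 - \frac{2}{9} \left(-88\right) \left(-775\right)\right) = -720 - \left(-21226 - \frac{136400}{9}\right) = -720 - - \frac{327434}{9} = -720 + \frac{327434}{9} = \frac{320954}{9}$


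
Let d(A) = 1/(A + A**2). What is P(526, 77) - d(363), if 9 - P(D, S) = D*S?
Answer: -5350421077/132132 ≈ -40493.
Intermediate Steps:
P(D, S) = 9 - D*S
P(526, 77) - d(363) = (9 - 1*526*77) - 1/(363*(1 + 363)) = (9 - 40502) - 1/(363*364) = -40493 - 1/(363*364) = -40493 - 1*1/132132 = -40493 - 1/132132 = -5350421077/132132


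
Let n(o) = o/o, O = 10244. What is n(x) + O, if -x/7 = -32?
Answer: 10245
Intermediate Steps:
x = 224 (x = -7*(-32) = 224)
n(o) = 1
n(x) + O = 1 + 10244 = 10245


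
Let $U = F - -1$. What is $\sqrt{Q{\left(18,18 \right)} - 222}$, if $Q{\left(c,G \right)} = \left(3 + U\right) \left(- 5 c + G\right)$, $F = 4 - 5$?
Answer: $i \sqrt{438} \approx 20.928 i$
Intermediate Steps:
$F = -1$ ($F = 4 - 5 = -1$)
$U = 0$ ($U = -1 - -1 = -1 + 1 = 0$)
$Q{\left(c,G \right)} = - 15 c + 3 G$ ($Q{\left(c,G \right)} = \left(3 + 0\right) \left(- 5 c + G\right) = 3 \left(G - 5 c\right) = - 15 c + 3 G$)
$\sqrt{Q{\left(18,18 \right)} - 222} = \sqrt{\left(\left(-15\right) 18 + 3 \cdot 18\right) - 222} = \sqrt{\left(-270 + 54\right) - 222} = \sqrt{-216 - 222} = \sqrt{-438} = i \sqrt{438}$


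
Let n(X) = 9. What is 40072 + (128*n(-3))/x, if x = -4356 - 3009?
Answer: 98376376/2455 ≈ 40072.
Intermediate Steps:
x = -7365
40072 + (128*n(-3))/x = 40072 + (128*9)/(-7365) = 40072 + 1152*(-1/7365) = 40072 - 384/2455 = 98376376/2455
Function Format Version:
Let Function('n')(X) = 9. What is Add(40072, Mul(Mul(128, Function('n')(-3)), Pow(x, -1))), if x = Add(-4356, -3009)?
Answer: Rational(98376376, 2455) ≈ 40072.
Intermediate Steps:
x = -7365
Add(40072, Mul(Mul(128, Function('n')(-3)), Pow(x, -1))) = Add(40072, Mul(Mul(128, 9), Pow(-7365, -1))) = Add(40072, Mul(1152, Rational(-1, 7365))) = Add(40072, Rational(-384, 2455)) = Rational(98376376, 2455)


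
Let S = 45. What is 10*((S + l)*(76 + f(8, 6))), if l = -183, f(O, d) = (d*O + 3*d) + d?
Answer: -204240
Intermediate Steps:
f(O, d) = 4*d + O*d (f(O, d) = (O*d + 3*d) + d = (3*d + O*d) + d = 4*d + O*d)
10*((S + l)*(76 + f(8, 6))) = 10*((45 - 183)*(76 + 6*(4 + 8))) = 10*(-138*(76 + 6*12)) = 10*(-138*(76 + 72)) = 10*(-138*148) = 10*(-20424) = -204240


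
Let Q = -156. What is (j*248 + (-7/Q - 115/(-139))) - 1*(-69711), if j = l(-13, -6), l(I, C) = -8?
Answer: 1468611181/21684 ≈ 67728.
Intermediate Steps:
j = -8
(j*248 + (-7/Q - 115/(-139))) - 1*(-69711) = (-8*248 + (-7/(-156) - 115/(-139))) - 1*(-69711) = (-1984 + (-7*(-1/156) - 115*(-1/139))) + 69711 = (-1984 + (7/156 + 115/139)) + 69711 = (-1984 + 18913/21684) + 69711 = -43002143/21684 + 69711 = 1468611181/21684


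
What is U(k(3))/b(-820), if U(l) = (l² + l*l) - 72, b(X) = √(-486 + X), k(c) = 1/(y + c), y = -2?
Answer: 35*I*√1306/653 ≈ 1.937*I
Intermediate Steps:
k(c) = 1/(-2 + c)
U(l) = -72 + 2*l² (U(l) = (l² + l²) - 72 = 2*l² - 72 = -72 + 2*l²)
U(k(3))/b(-820) = (-72 + 2*(1/(-2 + 3))²)/(√(-486 - 820)) = (-72 + 2*(1/1)²)/(√(-1306)) = (-72 + 2*1²)/((I*√1306)) = (-72 + 2*1)*(-I*√1306/1306) = (-72 + 2)*(-I*√1306/1306) = -(-35)*I*√1306/653 = 35*I*√1306/653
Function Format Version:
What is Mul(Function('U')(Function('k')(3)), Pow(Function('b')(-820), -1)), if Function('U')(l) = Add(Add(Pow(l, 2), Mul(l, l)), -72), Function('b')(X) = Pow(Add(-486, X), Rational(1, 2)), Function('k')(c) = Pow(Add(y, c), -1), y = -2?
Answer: Mul(Rational(35, 653), I, Pow(1306, Rational(1, 2))) ≈ Mul(1.9370, I)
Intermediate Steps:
Function('k')(c) = Pow(Add(-2, c), -1)
Function('U')(l) = Add(-72, Mul(2, Pow(l, 2))) (Function('U')(l) = Add(Add(Pow(l, 2), Pow(l, 2)), -72) = Add(Mul(2, Pow(l, 2)), -72) = Add(-72, Mul(2, Pow(l, 2))))
Mul(Function('U')(Function('k')(3)), Pow(Function('b')(-820), -1)) = Mul(Add(-72, Mul(2, Pow(Pow(Add(-2, 3), -1), 2))), Pow(Pow(Add(-486, -820), Rational(1, 2)), -1)) = Mul(Add(-72, Mul(2, Pow(Pow(1, -1), 2))), Pow(Pow(-1306, Rational(1, 2)), -1)) = Mul(Add(-72, Mul(2, Pow(1, 2))), Pow(Mul(I, Pow(1306, Rational(1, 2))), -1)) = Mul(Add(-72, Mul(2, 1)), Mul(Rational(-1, 1306), I, Pow(1306, Rational(1, 2)))) = Mul(Add(-72, 2), Mul(Rational(-1, 1306), I, Pow(1306, Rational(1, 2)))) = Mul(-70, Mul(Rational(-1, 1306), I, Pow(1306, Rational(1, 2)))) = Mul(Rational(35, 653), I, Pow(1306, Rational(1, 2)))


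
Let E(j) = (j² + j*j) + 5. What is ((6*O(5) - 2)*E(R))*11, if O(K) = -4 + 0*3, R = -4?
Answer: -10582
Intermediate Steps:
O(K) = -4 (O(K) = -4 + 0 = -4)
E(j) = 5 + 2*j² (E(j) = (j² + j²) + 5 = 2*j² + 5 = 5 + 2*j²)
((6*O(5) - 2)*E(R))*11 = ((6*(-4) - 2)*(5 + 2*(-4)²))*11 = ((-24 - 2)*(5 + 2*16))*11 = -26*(5 + 32)*11 = -26*37*11 = -962*11 = -10582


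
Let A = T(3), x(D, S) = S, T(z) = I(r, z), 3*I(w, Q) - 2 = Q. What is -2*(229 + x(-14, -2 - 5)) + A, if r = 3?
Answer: -1327/3 ≈ -442.33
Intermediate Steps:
I(w, Q) = ⅔ + Q/3
T(z) = ⅔ + z/3
A = 5/3 (A = ⅔ + (⅓)*3 = ⅔ + 1 = 5/3 ≈ 1.6667)
-2*(229 + x(-14, -2 - 5)) + A = -2*(229 + (-2 - 5)) + 5/3 = -2*(229 - 7) + 5/3 = -2*222 + 5/3 = -444 + 5/3 = -1327/3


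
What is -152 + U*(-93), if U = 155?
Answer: -14567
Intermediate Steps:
-152 + U*(-93) = -152 + 155*(-93) = -152 - 14415 = -14567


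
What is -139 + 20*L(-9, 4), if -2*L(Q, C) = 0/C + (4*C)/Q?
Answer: -1091/9 ≈ -121.22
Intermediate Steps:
L(Q, C) = -2*C/Q (L(Q, C) = -(0/C + (4*C)/Q)/2 = -(0 + 4*C/Q)/2 = -2*C/Q)
-139 + 20*L(-9, 4) = -139 + 20*(-2*4/(-9)) = -139 + 20*(-2*4*(-1/9)) = -139 + 20*(8/9) = -139 + 160/9 = -1091/9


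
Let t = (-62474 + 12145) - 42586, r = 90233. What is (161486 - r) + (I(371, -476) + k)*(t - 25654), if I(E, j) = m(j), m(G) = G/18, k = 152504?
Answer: -54237120095/3 ≈ -1.8079e+10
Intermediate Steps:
t = -92915 (t = -50329 - 42586 = -92915)
m(G) = G/18 (m(G) = G*(1/18) = G/18)
I(E, j) = j/18
(161486 - r) + (I(371, -476) + k)*(t - 25654) = (161486 - 1*90233) + ((1/18)*(-476) + 152504)*(-92915 - 25654) = (161486 - 90233) + (-238/9 + 152504)*(-118569) = 71253 + (1372298/9)*(-118569) = 71253 - 54237333854/3 = -54237120095/3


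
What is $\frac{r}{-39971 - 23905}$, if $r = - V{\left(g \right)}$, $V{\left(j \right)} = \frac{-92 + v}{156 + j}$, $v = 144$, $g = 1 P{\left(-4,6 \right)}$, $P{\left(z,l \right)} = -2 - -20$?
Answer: $\frac{13}{2778606} \approx 4.6786 \cdot 10^{-6}$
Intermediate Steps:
$P{\left(z,l \right)} = 18$ ($P{\left(z,l \right)} = -2 + 20 = 18$)
$g = 18$ ($g = 1 \cdot 18 = 18$)
$V{\left(j \right)} = \frac{52}{156 + j}$ ($V{\left(j \right)} = \frac{-92 + 144}{156 + j} = \frac{52}{156 + j}$)
$r = - \frac{26}{87}$ ($r = - \frac{52}{156 + 18} = - \frac{52}{174} = \left(-1\right) \frac{26}{87} = - \frac{26}{87} \approx -0.29885$)
$\frac{r}{-39971 - 23905} = - \frac{26}{87 \left(-39971 - 23905\right)} = - \frac{26}{87 \left(-63876\right)} = \left(- \frac{26}{87}\right) \left(- \frac{1}{63876}\right) = \frac{13}{2778606}$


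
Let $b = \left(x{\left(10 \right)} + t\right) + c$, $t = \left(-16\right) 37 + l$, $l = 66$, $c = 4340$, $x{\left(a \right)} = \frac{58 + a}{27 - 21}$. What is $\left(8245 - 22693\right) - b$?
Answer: $- \frac{54820}{3} \approx -18273.0$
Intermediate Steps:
$x{\left(a \right)} = \frac{29}{3} + \frac{a}{6}$ ($x{\left(a \right)} = \frac{58 + a}{6} = \left(58 + a\right) \frac{1}{6} = \frac{29}{3} + \frac{a}{6}$)
$t = -526$ ($t = \left(-16\right) 37 + 66 = -592 + 66 = -526$)
$b = \frac{11476}{3}$ ($b = \left(\left(\frac{29}{3} + \frac{1}{6} \cdot 10\right) - 526\right) + 4340 = \left(\left(\frac{29}{3} + \frac{5}{3}\right) - 526\right) + 4340 = \left(\frac{34}{3} - 526\right) + 4340 = - \frac{1544}{3} + 4340 = \frac{11476}{3} \approx 3825.3$)
$\left(8245 - 22693\right) - b = \left(8245 - 22693\right) - \frac{11476}{3} = -14448 - \frac{11476}{3} = - \frac{54820}{3}$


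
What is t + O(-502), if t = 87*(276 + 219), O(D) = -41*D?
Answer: 63647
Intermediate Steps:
t = 43065 (t = 87*495 = 43065)
t + O(-502) = 43065 - 41*(-502) = 43065 + 20582 = 63647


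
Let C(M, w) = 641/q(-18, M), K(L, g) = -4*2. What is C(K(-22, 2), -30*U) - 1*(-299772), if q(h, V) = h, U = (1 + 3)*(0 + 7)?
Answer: 5395255/18 ≈ 2.9974e+5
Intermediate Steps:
U = 28 (U = 4*7 = 28)
K(L, g) = -8
C(M, w) = -641/18 (C(M, w) = 641/(-18) = 641*(-1/18) = -641/18)
C(K(-22, 2), -30*U) - 1*(-299772) = -641/18 - 1*(-299772) = -641/18 + 299772 = 5395255/18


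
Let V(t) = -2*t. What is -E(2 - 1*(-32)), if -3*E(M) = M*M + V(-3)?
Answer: 1162/3 ≈ 387.33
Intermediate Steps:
E(M) = -2 - M²/3 (E(M) = -(M*M - 2*(-3))/3 = -(M² + 6)/3 = -(6 + M²)/3 = -2 - M²/3)
-E(2 - 1*(-32)) = -(-2 - (2 - 1*(-32))²/3) = -(-2 - (2 + 32)²/3) = -(-2 - ⅓*34²) = -(-2 - ⅓*1156) = -(-2 - 1156/3) = -1*(-1162/3) = 1162/3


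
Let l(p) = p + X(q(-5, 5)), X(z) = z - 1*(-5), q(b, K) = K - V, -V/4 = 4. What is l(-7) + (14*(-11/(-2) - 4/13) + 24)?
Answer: 1504/13 ≈ 115.69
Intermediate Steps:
V = -16 (V = -4*4 = -16)
q(b, K) = 16 + K (q(b, K) = K - 1*(-16) = K + 16 = 16 + K)
X(z) = 5 + z (X(z) = z + 5 = 5 + z)
l(p) = 26 + p (l(p) = p + (5 + (16 + 5)) = p + (5 + 21) = p + 26 = 26 + p)
l(-7) + (14*(-11/(-2) - 4/13) + 24) = (26 - 7) + (14*(-11/(-2) - 4/13) + 24) = 19 + (14*(-11*(-½) - 4*1/13) + 24) = 19 + (14*(11/2 - 4/13) + 24) = 19 + (14*(135/26) + 24) = 19 + (945/13 + 24) = 19 + 1257/13 = 1504/13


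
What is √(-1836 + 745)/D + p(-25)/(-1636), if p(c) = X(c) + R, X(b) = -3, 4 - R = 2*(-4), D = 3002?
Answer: -9/1636 + I*√1091/3002 ≈ -0.0055012 + 0.011003*I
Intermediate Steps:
R = 12 (R = 4 - 2*(-4) = 4 - 1*(-8) = 4 + 8 = 12)
p(c) = 9 (p(c) = -3 + 12 = 9)
√(-1836 + 745)/D + p(-25)/(-1636) = √(-1836 + 745)/3002 + 9/(-1636) = √(-1091)*(1/3002) + 9*(-1/1636) = (I*√1091)*(1/3002) - 9/1636 = I*√1091/3002 - 9/1636 = -9/1636 + I*√1091/3002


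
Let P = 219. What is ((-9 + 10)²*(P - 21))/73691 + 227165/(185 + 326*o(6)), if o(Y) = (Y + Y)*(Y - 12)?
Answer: -16735405189/1716042317 ≈ -9.7523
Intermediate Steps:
o(Y) = 2*Y*(-12 + Y) (o(Y) = (2*Y)*(-12 + Y) = 2*Y*(-12 + Y))
((-9 + 10)²*(P - 21))/73691 + 227165/(185 + 326*o(6)) = ((-9 + 10)²*(219 - 21))/73691 + 227165/(185 + 326*(2*6*(-12 + 6))) = (1²*198)*(1/73691) + 227165/(185 + 326*(2*6*(-6))) = (1*198)*(1/73691) + 227165/(185 + 326*(-72)) = 198*(1/73691) + 227165/(185 - 23472) = 198/73691 + 227165/(-23287) = 198/73691 + 227165*(-1/23287) = 198/73691 - 227165/23287 = -16735405189/1716042317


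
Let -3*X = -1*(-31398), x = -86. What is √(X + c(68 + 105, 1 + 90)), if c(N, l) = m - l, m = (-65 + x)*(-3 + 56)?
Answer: 8*I*√290 ≈ 136.24*I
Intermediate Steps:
m = -8003 (m = (-65 - 86)*(-3 + 56) = -151*53 = -8003)
c(N, l) = -8003 - l
X = -10466 (X = -(-1)*(-31398)/3 = -⅓*31398 = -10466)
√(X + c(68 + 105, 1 + 90)) = √(-10466 + (-8003 - (1 + 90))) = √(-10466 + (-8003 - 1*91)) = √(-10466 + (-8003 - 91)) = √(-10466 - 8094) = √(-18560) = 8*I*√290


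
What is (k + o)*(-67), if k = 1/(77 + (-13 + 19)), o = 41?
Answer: -228068/83 ≈ -2747.8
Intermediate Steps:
k = 1/83 (k = 1/(77 + 6) = 1/83 ≈ 0.012048)
(k + o)*(-67) = (1/83 + 41)*(-67) = (3404/83)*(-67) = -228068/83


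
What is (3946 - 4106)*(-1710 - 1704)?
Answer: 546240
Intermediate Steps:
(3946 - 4106)*(-1710 - 1704) = -160*(-3414) = 546240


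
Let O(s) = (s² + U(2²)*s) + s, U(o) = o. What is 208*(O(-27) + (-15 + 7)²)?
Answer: 136864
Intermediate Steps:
O(s) = s² + 5*s (O(s) = (s² + 2²*s) + s = (s² + 4*s) + s = s² + 5*s)
208*(O(-27) + (-15 + 7)²) = 208*(-27*(5 - 27) + (-15 + 7)²) = 208*(-27*(-22) + (-8)²) = 208*(594 + 64) = 208*658 = 136864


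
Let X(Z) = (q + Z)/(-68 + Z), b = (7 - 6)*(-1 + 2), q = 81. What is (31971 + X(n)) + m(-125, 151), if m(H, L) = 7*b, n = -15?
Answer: 2654108/83 ≈ 31977.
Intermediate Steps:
b = 1 (b = 1*1 = 1)
m(H, L) = 7 (m(H, L) = 7*1 = 7)
X(Z) = (81 + Z)/(-68 + Z)
(31971 + X(n)) + m(-125, 151) = (31971 + (81 - 15)/(-68 - 15)) + 7 = (31971 + 66/(-83)) + 7 = (31971 - 1/83*66) + 7 = (31971 - 66/83) + 7 = 2653527/83 + 7 = 2654108/83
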